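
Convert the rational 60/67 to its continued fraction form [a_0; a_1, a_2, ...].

[0; 1, 8, 1, 1, 3]

Run the Euclidean algorithm on 60 and 67; the successive quotients are the partial quotients a_0, a_1, ... (each step inverts the fractional part left over by the previous one):
  60 = 0*67 + 60, so a_0 = 0.
  67 = 1*60 + 7, so a_1 = 1.
  60 = 8*7 + 4, so a_2 = 8.
  7 = 1*4 + 3, so a_3 = 1.
  4 = 1*3 + 1, so a_4 = 1.
  3 = 3*1 + 0, so a_5 = 3.
The remainder reaches 0 after 6 divisions, so the expansion has 6 partial quotients, read off in order.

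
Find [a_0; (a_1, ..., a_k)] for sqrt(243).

[15; (1, 1, 2, 3, 15, 3, 2, 1, 1, 30)]

Write x_i = (sqrt(243) + m_i)/d_i with (m_0, d_0) = (0, 1). a_0 = floor(sqrt(243)) = 15, since 15^2 = 225 <= 243 < 256 = 16^2.
Iterate m_{i+1} = d_i*a_i - m_i, d_{i+1} = (243 - m_{i+1}^2)/d_i, a_{i+1} = floor((a_0 + m_{i+1})/d_{i+1}):
  m_1 = 1*15 - 0 = 15, d_1 = (243 - 15^2)/1 = 18/1 = 18, a_1 = floor((15 + 15)/18) = 1.
  m_2 = 18*1 - 15 = 3, d_2 = (243 - 3^2)/18 = 234/18 = 13, a_2 = floor((15 + 3)/13) = 1.
  m_3 = 13*1 - 3 = 10, d_3 = (243 - 10^2)/13 = 143/13 = 11, a_3 = floor((15 + 10)/11) = 2.
  m_4 = 11*2 - 10 = 12, d_4 = (243 - 12^2)/11 = 99/11 = 9, a_4 = floor((15 + 12)/9) = 3.
  m_5 = 9*3 - 12 = 15, d_5 = (243 - 15^2)/9 = 18/9 = 2, a_5 = floor((15 + 15)/2) = 15.
  m_6 = 2*15 - 15 = 15, d_6 = (243 - 15^2)/2 = 18/2 = 9, a_6 = floor((15 + 15)/9) = 3.
  m_7 = 9*3 - 15 = 12, d_7 = (243 - 12^2)/9 = 99/9 = 11, a_7 = floor((15 + 12)/11) = 2.
  m_8 = 11*2 - 12 = 10, d_8 = (243 - 10^2)/11 = 143/11 = 13, a_8 = floor((15 + 10)/13) = 1.
  m_9 = 13*1 - 10 = 3, d_9 = (243 - 3^2)/13 = 234/13 = 18, a_9 = floor((15 + 3)/18) = 1.
  m_10 = 18*1 - 3 = 15, d_10 = (243 - 15^2)/18 = 18/18 = 1, a_10 = floor((15 + 15)/1) = 30.
  m_11 = 1*30 - 15 = 15, d_11 = (243 - 15^2)/1 = 18/1 = 18: (m_11, d_11) = (m_1, d_1) = (15, 18), so from here the quotients repeat a_1, ..., a_10; the period length is 10.
Hence the expansion of sqrt(243) is a_0 = 15 followed by the repeating block 1, 1, 2, 3, 15, 3, 2, 1, 1, 30 (period 10).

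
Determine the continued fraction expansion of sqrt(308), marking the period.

Write x_i = (sqrt(308) + m_i)/d_i with (m_0, d_0) = (0, 1). a_0 = floor(sqrt(308)) = 17, since 17^2 = 289 <= 308 < 324 = 18^2.
Iterate m_{i+1} = d_i*a_i - m_i, d_{i+1} = (308 - m_{i+1}^2)/d_i, a_{i+1} = floor((a_0 + m_{i+1})/d_{i+1}):
  m_1 = 1*17 - 0 = 17, d_1 = (308 - 17^2)/1 = 19/1 = 19, a_1 = floor((17 + 17)/19) = 1.
  m_2 = 19*1 - 17 = 2, d_2 = (308 - 2^2)/19 = 304/19 = 16, a_2 = floor((17 + 2)/16) = 1.
  m_3 = 16*1 - 2 = 14, d_3 = (308 - 14^2)/16 = 112/16 = 7, a_3 = floor((17 + 14)/7) = 4.
  m_4 = 7*4 - 14 = 14, d_4 = (308 - 14^2)/7 = 112/7 = 16, a_4 = floor((17 + 14)/16) = 1.
  m_5 = 16*1 - 14 = 2, d_5 = (308 - 2^2)/16 = 304/16 = 19, a_5 = floor((17 + 2)/19) = 1.
  m_6 = 19*1 - 2 = 17, d_6 = (308 - 17^2)/19 = 19/19 = 1, a_6 = floor((17 + 17)/1) = 34.
  m_7 = 1*34 - 17 = 17, d_7 = (308 - 17^2)/1 = 19/1 = 19: (m_7, d_7) = (m_1, d_1) = (17, 19), so from here the quotients repeat a_1, ..., a_6; the period length is 6.
Hence the expansion of sqrt(308) is a_0 = 17 followed by the repeating block 1, 1, 4, 1, 1, 34 (period 6).

[17; (1, 1, 4, 1, 1, 34)]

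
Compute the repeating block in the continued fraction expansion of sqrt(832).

Write x_i = (sqrt(832) + m_i)/d_i with (m_0, d_0) = (0, 1). a_0 = floor(sqrt(832)) = 28, since 28^2 = 784 <= 832 < 841 = 29^2.
Iterate m_{i+1} = d_i*a_i - m_i, d_{i+1} = (832 - m_{i+1}^2)/d_i, a_{i+1} = floor((a_0 + m_{i+1})/d_{i+1}):
  m_1 = 1*28 - 0 = 28, d_1 = (832 - 28^2)/1 = 48/1 = 48, a_1 = floor((28 + 28)/48) = 1.
  m_2 = 48*1 - 28 = 20, d_2 = (832 - 20^2)/48 = 432/48 = 9, a_2 = floor((28 + 20)/9) = 5.
  m_3 = 9*5 - 20 = 25, d_3 = (832 - 25^2)/9 = 207/9 = 23, a_3 = floor((28 + 25)/23) = 2.
  m_4 = 23*2 - 25 = 21, d_4 = (832 - 21^2)/23 = 391/23 = 17, a_4 = floor((28 + 21)/17) = 2.
  m_5 = 17*2 - 21 = 13, d_5 = (832 - 13^2)/17 = 663/17 = 39, a_5 = floor((28 + 13)/39) = 1.
  m_6 = 39*1 - 13 = 26, d_6 = (832 - 26^2)/39 = 156/39 = 4, a_6 = floor((28 + 26)/4) = 13.
  m_7 = 4*13 - 26 = 26, d_7 = (832 - 26^2)/4 = 156/4 = 39, a_7 = floor((28 + 26)/39) = 1.
  m_8 = 39*1 - 26 = 13, d_8 = (832 - 13^2)/39 = 663/39 = 17, a_8 = floor((28 + 13)/17) = 2.
  m_9 = 17*2 - 13 = 21, d_9 = (832 - 21^2)/17 = 391/17 = 23, a_9 = floor((28 + 21)/23) = 2.
  m_10 = 23*2 - 21 = 25, d_10 = (832 - 25^2)/23 = 207/23 = 9, a_10 = floor((28 + 25)/9) = 5.
  m_11 = 9*5 - 25 = 20, d_11 = (832 - 20^2)/9 = 432/9 = 48, a_11 = floor((28 + 20)/48) = 1.
  m_12 = 48*1 - 20 = 28, d_12 = (832 - 28^2)/48 = 48/48 = 1, a_12 = floor((28 + 28)/1) = 56.
  m_13 = 1*56 - 28 = 28, d_13 = (832 - 28^2)/1 = 48/1 = 48: (m_13, d_13) = (m_1, d_1) = (28, 48), so from here the quotients repeat a_1, ..., a_12; the period length is 12.
Hence the expansion of sqrt(832) is a_0 = 28 followed by the repeating block 1, 5, 2, 2, 1, 13, 1, 2, 2, 5, 1, 56 (period 12).

[28; (1, 5, 2, 2, 1, 13, 1, 2, 2, 5, 1, 56)]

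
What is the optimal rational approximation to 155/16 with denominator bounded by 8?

29/3

Expand x = 155/16 as a continued fraction with the Euclidean algorithm:
  155 = 9*16 + 11, so a_0 = 9.
  16 = 1*11 + 5, so a_1 = 1.
  11 = 2*5 + 1, so a_2 = 2.
  5 = 5*1 + 0, so a_3 = 5.
so x = [9; 1, 2, 5].
Convergents (p_i = a_i*p_{i-1} + p_{i-2}, q_i = a_i*q_{i-1} + q_{i-2} with p_{-2}=0, p_{-1}=1, q_{-2}=1, q_{-1}=0), until the denominator exceeds 8:
  i=0: a_0=9, p_0 = 9*1 + 0 = 9, q_0 = 9*0 + 1 = 1.
  i=1: a_1=1, p_1 = 1*9 + 1 = 10, q_1 = 1*1 + 0 = 1.
  i=2: a_2=2, p_2 = 2*10 + 9 = 29, q_2 = 2*1 + 1 = 3.
  i=3: a_3=5, p_3 = 5*29 + 10 = 155, q_3 = 5*3 + 1 = 16.
q_3 = 16 > 8, so the last convergent with denominator <= 8 is p_2/q_2 = 29/3.
The closest fraction with denominator <= 8 is either p_2/q_2 or the intermediate fraction (k*p_2 + p_1)/(k*q_2 + q_1) with the largest k >= 1 whose denominator stays <= 8; these approach x as k grows, and every other convergent or intermediate fraction in range is farther away.
Largest k: floor((8 - q_1)/q_2) = floor((8 - 1)/3) = 2.
That gives (2*29 + 10)/(2*3 + 1) = 68/7.
Compare the errors: |x - 29/3| = |155*3 - 29*16|/(16*3) = 1/48, and |x - 68/7| = |155*7 - 68*16|/(16*7) = 3/112.
Cross-multiplying, 1*112 = 112 < 144 = 3*48, so 1/48 is smaller: the convergent 29/3 is closer to x than 68/7.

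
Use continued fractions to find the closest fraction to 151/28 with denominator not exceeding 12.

Expand x = 151/28 as a continued fraction with the Euclidean algorithm:
  151 = 5*28 + 11, so a_0 = 5.
  28 = 2*11 + 6, so a_1 = 2.
  11 = 1*6 + 5, so a_2 = 1.
  6 = 1*5 + 1, so a_3 = 1.
  5 = 5*1 + 0, so a_4 = 5.
so x = [5; 2, 1, 1, 5].
Convergents (p_i = a_i*p_{i-1} + p_{i-2}, q_i = a_i*q_{i-1} + q_{i-2} with p_{-2}=0, p_{-1}=1, q_{-2}=1, q_{-1}=0), until the denominator exceeds 12:
  i=0: a_0=5, p_0 = 5*1 + 0 = 5, q_0 = 5*0 + 1 = 1.
  i=1: a_1=2, p_1 = 2*5 + 1 = 11, q_1 = 2*1 + 0 = 2.
  i=2: a_2=1, p_2 = 1*11 + 5 = 16, q_2 = 1*2 + 1 = 3.
  i=3: a_3=1, p_3 = 1*16 + 11 = 27, q_3 = 1*3 + 2 = 5.
  i=4: a_4=5, p_4 = 5*27 + 16 = 151, q_4 = 5*5 + 3 = 28.
q_4 = 28 > 12, so the last convergent with denominator <= 12 is p_3/q_3 = 27/5.
The closest fraction with denominator <= 12 is either p_3/q_3 or the intermediate fraction (k*p_3 + p_2)/(k*q_3 + q_2) with the largest k >= 1 whose denominator stays <= 12; these approach x as k grows, and every other convergent or intermediate fraction in range is farther away.
Largest k: floor((12 - q_2)/q_3) = floor((12 - 3)/5) = 1.
That gives (1*27 + 16)/(1*5 + 3) = 43/8.
Compare the errors: |x - 27/5| = |151*5 - 27*28|/(28*5) = 1/140, and |x - 43/8| = |151*8 - 43*28|/(28*8) = 4/224.
Cross-multiplying, 1*224 = 224 < 560 = 4*140, so 1/140 is smaller: the convergent 27/5 is closer to x than 43/8.

27/5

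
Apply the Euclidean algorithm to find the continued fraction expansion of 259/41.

[6; 3, 6, 2]

Run the Euclidean algorithm on 259 and 41; the successive quotients are the partial quotients a_0, a_1, ... (each step inverts the fractional part left over by the previous one):
  259 = 6*41 + 13, so a_0 = 6.
  41 = 3*13 + 2, so a_1 = 3.
  13 = 6*2 + 1, so a_2 = 6.
  2 = 2*1 + 0, so a_3 = 2.
The remainder reaches 0 after 4 divisions, so the expansion has 4 partial quotients, read off in order.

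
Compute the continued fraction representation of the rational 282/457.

Run the Euclidean algorithm on 282 and 457; the successive quotients are the partial quotients a_0, a_1, ... (each step inverts the fractional part left over by the previous one):
  282 = 0*457 + 282, so a_0 = 0.
  457 = 1*282 + 175, so a_1 = 1.
  282 = 1*175 + 107, so a_2 = 1.
  175 = 1*107 + 68, so a_3 = 1.
  107 = 1*68 + 39, so a_4 = 1.
  68 = 1*39 + 29, so a_5 = 1.
  39 = 1*29 + 10, so a_6 = 1.
  29 = 2*10 + 9, so a_7 = 2.
  10 = 1*9 + 1, so a_8 = 1.
  9 = 9*1 + 0, so a_9 = 9.
The remainder reaches 0 after 10 divisions, so the expansion has 10 partial quotients, read off in order.

[0; 1, 1, 1, 1, 1, 1, 2, 1, 9]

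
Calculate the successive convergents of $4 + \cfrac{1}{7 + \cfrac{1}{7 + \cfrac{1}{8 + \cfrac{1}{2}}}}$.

4/1, 29/7, 207/50, 1685/407, 3577/864

Using the convergent recurrence p_i = a_i*p_{i-1} + p_{i-2}, q_i = a_i*q_{i-1} + q_{i-2} with p_{-2}=0, p_{-1}=1, q_{-2}=1, q_{-1}=0:
  i=0: a_0=4, p_0 = 4*1 + 0 = 4, q_0 = 4*0 + 1 = 1.
  i=1: a_1=7, p_1 = 7*4 + 1 = 29, q_1 = 7*1 + 0 = 7.
  i=2: a_2=7, p_2 = 7*29 + 4 = 207, q_2 = 7*7 + 1 = 50.
  i=3: a_3=8, p_3 = 8*207 + 29 = 1685, q_3 = 8*50 + 7 = 407.
  i=4: a_4=2, p_4 = 2*1685 + 207 = 3577, q_4 = 2*407 + 50 = 864.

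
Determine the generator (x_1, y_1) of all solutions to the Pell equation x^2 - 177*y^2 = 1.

First expand sqrt(177) as a continued fraction. With x_i = (sqrt(177) + m_i)/d_i and (m_0, d_0) = (0, 1): a_0 = floor(sqrt(177)) = 13, since 13^2 = 169 <= 177 < 196 = 14^2.
Iterate m_{i+1} = d_i*a_i - m_i, d_{i+1} = (177 - m_{i+1}^2)/d_i, a_{i+1} = floor((a_0 + m_{i+1})/d_{i+1}):
  m_1 = 1*13 - 0 = 13, d_1 = (177 - 13^2)/1 = 8/1 = 8, a_1 = floor((13 + 13)/8) = 3.
  m_2 = 8*3 - 13 = 11, d_2 = (177 - 11^2)/8 = 56/8 = 7, a_2 = floor((13 + 11)/7) = 3.
  m_3 = 7*3 - 11 = 10, d_3 = (177 - 10^2)/7 = 77/7 = 11, a_3 = floor((13 + 10)/11) = 2.
  m_4 = 11*2 - 10 = 12, d_4 = (177 - 12^2)/11 = 33/11 = 3, a_4 = floor((13 + 12)/3) = 8.
  m_5 = 3*8 - 12 = 12, d_5 = (177 - 12^2)/3 = 33/3 = 11, a_5 = floor((13 + 12)/11) = 2.
  m_6 = 11*2 - 12 = 10, d_6 = (177 - 10^2)/11 = 77/11 = 7, a_6 = floor((13 + 10)/7) = 3.
  m_7 = 7*3 - 10 = 11, d_7 = (177 - 11^2)/7 = 56/7 = 8, a_7 = floor((13 + 11)/8) = 3.
  m_8 = 8*3 - 11 = 13, d_8 = (177 - 13^2)/8 = 8/8 = 1, a_8 = floor((13 + 13)/1) = 26.
  m_9 = 1*26 - 13 = 13, d_9 = (177 - 13^2)/1 = 8/1 = 8: (m_9, d_9) = (m_1, d_1) = (13, 8), so from here the quotients repeat a_1, ..., a_8; the period length is 8.
So sqrt(177) = [13; (3, 3, 2, 8, 2, 3, 3, 26)] with period length k = 8.
k is even, so the fundamental solution of x^2 - 177y^2 = 1 is (p_{k-1}, q_{k-1}) = (p_7, q_7); compute convergents through index 7.
Convergents (p_i = a_i*p_{i-1} + p_{i-2}, q_i = a_i*q_{i-1} + q_{i-2} with p_{-2}=0, p_{-1}=1, q_{-2}=1, q_{-1}=0):
  i=0: a_0=13, p_0 = 13*1 + 0 = 13, q_0 = 13*0 + 1 = 1.
  i=1: a_1=3, p_1 = 3*13 + 1 = 40, q_1 = 3*1 + 0 = 3.
  i=2: a_2=3, p_2 = 3*40 + 13 = 133, q_2 = 3*3 + 1 = 10.
  i=3: a_3=2, p_3 = 2*133 + 40 = 306, q_3 = 2*10 + 3 = 23.
  i=4: a_4=8, p_4 = 8*306 + 133 = 2581, q_4 = 8*23 + 10 = 194.
  i=5: a_5=2, p_5 = 2*2581 + 306 = 5468, q_5 = 2*194 + 23 = 411.
  i=6: a_6=3, p_6 = 3*5468 + 2581 = 18985, q_6 = 3*411 + 194 = 1427.
  i=7: a_7=3, p_7 = 3*18985 + 5468 = 62423, q_7 = 3*1427 + 411 = 4692.
Check: 62423^2 - 177*4692^2 = 3896630929 - 3896630928 = 1, so (x, y) = (62423, 4692) solves the equation, and by the theorem it is the least positive solution.

(x, y) = (62423, 4692)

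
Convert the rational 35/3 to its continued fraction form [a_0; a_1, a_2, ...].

[11; 1, 2]

Run the Euclidean algorithm on 35 and 3; the successive quotients are the partial quotients a_0, a_1, ... (each step inverts the fractional part left over by the previous one):
  35 = 11*3 + 2, so a_0 = 11.
  3 = 1*2 + 1, so a_1 = 1.
  2 = 2*1 + 0, so a_2 = 2.
The remainder reaches 0 after 3 divisions, so the expansion has 3 partial quotients, read off in order.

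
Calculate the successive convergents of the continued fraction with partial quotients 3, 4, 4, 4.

Using the convergent recurrence p_i = a_i*p_{i-1} + p_{i-2}, q_i = a_i*q_{i-1} + q_{i-2} with p_{-2}=0, p_{-1}=1, q_{-2}=1, q_{-1}=0:
  i=0: a_0=3, p_0 = 3*1 + 0 = 3, q_0 = 3*0 + 1 = 1.
  i=1: a_1=4, p_1 = 4*3 + 1 = 13, q_1 = 4*1 + 0 = 4.
  i=2: a_2=4, p_2 = 4*13 + 3 = 55, q_2 = 4*4 + 1 = 17.
  i=3: a_3=4, p_3 = 4*55 + 13 = 233, q_3 = 4*17 + 4 = 72.

3/1, 13/4, 55/17, 233/72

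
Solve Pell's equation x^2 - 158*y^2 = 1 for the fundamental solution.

(x, y) = (7743, 616)

First expand sqrt(158) as a continued fraction. With x_i = (sqrt(158) + m_i)/d_i and (m_0, d_0) = (0, 1): a_0 = floor(sqrt(158)) = 12, since 12^2 = 144 <= 158 < 169 = 13^2.
Iterate m_{i+1} = d_i*a_i - m_i, d_{i+1} = (158 - m_{i+1}^2)/d_i, a_{i+1} = floor((a_0 + m_{i+1})/d_{i+1}):
  m_1 = 1*12 - 0 = 12, d_1 = (158 - 12^2)/1 = 14/1 = 14, a_1 = floor((12 + 12)/14) = 1.
  m_2 = 14*1 - 12 = 2, d_2 = (158 - 2^2)/14 = 154/14 = 11, a_2 = floor((12 + 2)/11) = 1.
  m_3 = 11*1 - 2 = 9, d_3 = (158 - 9^2)/11 = 77/11 = 7, a_3 = floor((12 + 9)/7) = 3.
  m_4 = 7*3 - 9 = 12, d_4 = (158 - 12^2)/7 = 14/7 = 2, a_4 = floor((12 + 12)/2) = 12.
  m_5 = 2*12 - 12 = 12, d_5 = (158 - 12^2)/2 = 14/2 = 7, a_5 = floor((12 + 12)/7) = 3.
  m_6 = 7*3 - 12 = 9, d_6 = (158 - 9^2)/7 = 77/7 = 11, a_6 = floor((12 + 9)/11) = 1.
  m_7 = 11*1 - 9 = 2, d_7 = (158 - 2^2)/11 = 154/11 = 14, a_7 = floor((12 + 2)/14) = 1.
  m_8 = 14*1 - 2 = 12, d_8 = (158 - 12^2)/14 = 14/14 = 1, a_8 = floor((12 + 12)/1) = 24.
  m_9 = 1*24 - 12 = 12, d_9 = (158 - 12^2)/1 = 14/1 = 14: (m_9, d_9) = (m_1, d_1) = (12, 14), so from here the quotients repeat a_1, ..., a_8; the period length is 8.
So sqrt(158) = [12; (1, 1, 3, 12, 3, 1, 1, 24)] with period length k = 8.
k is even, so the fundamental solution of x^2 - 158y^2 = 1 is (p_{k-1}, q_{k-1}) = (p_7, q_7); compute convergents through index 7.
Convergents (p_i = a_i*p_{i-1} + p_{i-2}, q_i = a_i*q_{i-1} + q_{i-2} with p_{-2}=0, p_{-1}=1, q_{-2}=1, q_{-1}=0):
  i=0: a_0=12, p_0 = 12*1 + 0 = 12, q_0 = 12*0 + 1 = 1.
  i=1: a_1=1, p_1 = 1*12 + 1 = 13, q_1 = 1*1 + 0 = 1.
  i=2: a_2=1, p_2 = 1*13 + 12 = 25, q_2 = 1*1 + 1 = 2.
  i=3: a_3=3, p_3 = 3*25 + 13 = 88, q_3 = 3*2 + 1 = 7.
  i=4: a_4=12, p_4 = 12*88 + 25 = 1081, q_4 = 12*7 + 2 = 86.
  i=5: a_5=3, p_5 = 3*1081 + 88 = 3331, q_5 = 3*86 + 7 = 265.
  i=6: a_6=1, p_6 = 1*3331 + 1081 = 4412, q_6 = 1*265 + 86 = 351.
  i=7: a_7=1, p_7 = 1*4412 + 3331 = 7743, q_7 = 1*351 + 265 = 616.
Check: 7743^2 - 158*616^2 = 59954049 - 59954048 = 1, so (x, y) = (7743, 616) solves the equation, and by the theorem it is the least positive solution.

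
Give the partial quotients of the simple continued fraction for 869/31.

Run the Euclidean algorithm on 869 and 31; the successive quotients are the partial quotients a_0, a_1, ... (each step inverts the fractional part left over by the previous one):
  869 = 28*31 + 1, so a_0 = 28.
  31 = 31*1 + 0, so a_1 = 31.
The remainder reaches 0 after 2 divisions, so the expansion has 2 partial quotients, read off in order.

[28; 31]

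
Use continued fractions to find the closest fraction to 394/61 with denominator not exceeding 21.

Expand x = 394/61 as a continued fraction with the Euclidean algorithm:
  394 = 6*61 + 28, so a_0 = 6.
  61 = 2*28 + 5, so a_1 = 2.
  28 = 5*5 + 3, so a_2 = 5.
  5 = 1*3 + 2, so a_3 = 1.
  3 = 1*2 + 1, so a_4 = 1.
  2 = 2*1 + 0, so a_5 = 2.
so x = [6; 2, 5, 1, 1, 2].
Convergents (p_i = a_i*p_{i-1} + p_{i-2}, q_i = a_i*q_{i-1} + q_{i-2} with p_{-2}=0, p_{-1}=1, q_{-2}=1, q_{-1}=0), until the denominator exceeds 21:
  i=0: a_0=6, p_0 = 6*1 + 0 = 6, q_0 = 6*0 + 1 = 1.
  i=1: a_1=2, p_1 = 2*6 + 1 = 13, q_1 = 2*1 + 0 = 2.
  i=2: a_2=5, p_2 = 5*13 + 6 = 71, q_2 = 5*2 + 1 = 11.
  i=3: a_3=1, p_3 = 1*71 + 13 = 84, q_3 = 1*11 + 2 = 13.
  i=4: a_4=1, p_4 = 1*84 + 71 = 155, q_4 = 1*13 + 11 = 24.
q_4 = 24 > 21, so the last convergent with denominator <= 21 is p_3/q_3 = 84/13.
The closest fraction with denominator <= 21 is either p_3/q_3 or the intermediate fraction (k*p_3 + p_2)/(k*q_3 + q_2) with the largest k >= 1 whose denominator stays <= 21; these approach x as k grows, and every other convergent or intermediate fraction in range is farther away.
Largest k: floor((21 - q_2)/q_3) = floor((21 - 11)/13) = 0.
Since k = 0, no intermediate fraction beyond p_3/q_3 has denominator <= 21, so the convergent 84/13 is the closest (its error is |394*13 - 84*61|/(61*13) = 2/793).

84/13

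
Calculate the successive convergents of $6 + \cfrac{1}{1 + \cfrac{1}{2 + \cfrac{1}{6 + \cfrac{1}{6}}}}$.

Using the convergent recurrence p_i = a_i*p_{i-1} + p_{i-2}, q_i = a_i*q_{i-1} + q_{i-2} with p_{-2}=0, p_{-1}=1, q_{-2}=1, q_{-1}=0:
  i=0: a_0=6, p_0 = 6*1 + 0 = 6, q_0 = 6*0 + 1 = 1.
  i=1: a_1=1, p_1 = 1*6 + 1 = 7, q_1 = 1*1 + 0 = 1.
  i=2: a_2=2, p_2 = 2*7 + 6 = 20, q_2 = 2*1 + 1 = 3.
  i=3: a_3=6, p_3 = 6*20 + 7 = 127, q_3 = 6*3 + 1 = 19.
  i=4: a_4=6, p_4 = 6*127 + 20 = 782, q_4 = 6*19 + 3 = 117.

6/1, 7/1, 20/3, 127/19, 782/117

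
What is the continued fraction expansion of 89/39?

[2; 3, 1, 1, 5]

Run the Euclidean algorithm on 89 and 39; the successive quotients are the partial quotients a_0, a_1, ... (each step inverts the fractional part left over by the previous one):
  89 = 2*39 + 11, so a_0 = 2.
  39 = 3*11 + 6, so a_1 = 3.
  11 = 1*6 + 5, so a_2 = 1.
  6 = 1*5 + 1, so a_3 = 1.
  5 = 5*1 + 0, so a_4 = 5.
The remainder reaches 0 after 5 divisions, so the expansion has 5 partial quotients, read off in order.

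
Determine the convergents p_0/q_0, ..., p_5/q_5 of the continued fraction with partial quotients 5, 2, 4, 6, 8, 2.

Using the convergent recurrence p_i = a_i*p_{i-1} + p_{i-2}, q_i = a_i*q_{i-1} + q_{i-2} with p_{-2}=0, p_{-1}=1, q_{-2}=1, q_{-1}=0:
  i=0: a_0=5, p_0 = 5*1 + 0 = 5, q_0 = 5*0 + 1 = 1.
  i=1: a_1=2, p_1 = 2*5 + 1 = 11, q_1 = 2*1 + 0 = 2.
  i=2: a_2=4, p_2 = 4*11 + 5 = 49, q_2 = 4*2 + 1 = 9.
  i=3: a_3=6, p_3 = 6*49 + 11 = 305, q_3 = 6*9 + 2 = 56.
  i=4: a_4=8, p_4 = 8*305 + 49 = 2489, q_4 = 8*56 + 9 = 457.
  i=5: a_5=2, p_5 = 2*2489 + 305 = 5283, q_5 = 2*457 + 56 = 970.

5/1, 11/2, 49/9, 305/56, 2489/457, 5283/970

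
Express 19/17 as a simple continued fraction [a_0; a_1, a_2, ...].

Run the Euclidean algorithm on 19 and 17; the successive quotients are the partial quotients a_0, a_1, ... (each step inverts the fractional part left over by the previous one):
  19 = 1*17 + 2, so a_0 = 1.
  17 = 8*2 + 1, so a_1 = 8.
  2 = 2*1 + 0, so a_2 = 2.
The remainder reaches 0 after 3 divisions, so the expansion has 3 partial quotients, read off in order.

[1; 8, 2]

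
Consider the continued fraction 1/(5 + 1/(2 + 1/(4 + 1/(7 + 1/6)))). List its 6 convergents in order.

Using the convergent recurrence p_i = a_i*p_{i-1} + p_{i-2}, q_i = a_i*q_{i-1} + q_{i-2} with p_{-2}=0, p_{-1}=1, q_{-2}=1, q_{-1}=0:
  i=0: a_0=0, p_0 = 0*1 + 0 = 0, q_0 = 0*0 + 1 = 1.
  i=1: a_1=5, p_1 = 5*0 + 1 = 1, q_1 = 5*1 + 0 = 5.
  i=2: a_2=2, p_2 = 2*1 + 0 = 2, q_2 = 2*5 + 1 = 11.
  i=3: a_3=4, p_3 = 4*2 + 1 = 9, q_3 = 4*11 + 5 = 49.
  i=4: a_4=7, p_4 = 7*9 + 2 = 65, q_4 = 7*49 + 11 = 354.
  i=5: a_5=6, p_5 = 6*65 + 9 = 399, q_5 = 6*354 + 49 = 2173.

0/1, 1/5, 2/11, 9/49, 65/354, 399/2173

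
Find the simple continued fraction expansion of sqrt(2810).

[53; (106)]

Write x_i = (sqrt(2810) + m_i)/d_i with (m_0, d_0) = (0, 1). a_0 = floor(sqrt(2810)) = 53, since 53^2 = 2809 <= 2810 < 2916 = 54^2.
Iterate m_{i+1} = d_i*a_i - m_i, d_{i+1} = (2810 - m_{i+1}^2)/d_i, a_{i+1} = floor((a_0 + m_{i+1})/d_{i+1}):
  m_1 = 1*53 - 0 = 53, d_1 = (2810 - 53^2)/1 = 1/1 = 1, a_1 = floor((53 + 53)/1) = 106.
  m_2 = 1*106 - 53 = 53, d_2 = (2810 - 53^2)/1 = 1/1 = 1: (m_2, d_2) = (m_1, d_1) = (53, 1), so from here the quotient a_1 repeats; the period length is 1.
Hence the expansion of sqrt(2810) is a_0 = 53 followed by the repeating block 106 (period 1).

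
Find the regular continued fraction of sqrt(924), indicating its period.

Write x_i = (sqrt(924) + m_i)/d_i with (m_0, d_0) = (0, 1). a_0 = floor(sqrt(924)) = 30, since 30^2 = 900 <= 924 < 961 = 31^2.
Iterate m_{i+1} = d_i*a_i - m_i, d_{i+1} = (924 - m_{i+1}^2)/d_i, a_{i+1} = floor((a_0 + m_{i+1})/d_{i+1}):
  m_1 = 1*30 - 0 = 30, d_1 = (924 - 30^2)/1 = 24/1 = 24, a_1 = floor((30 + 30)/24) = 2.
  m_2 = 24*2 - 30 = 18, d_2 = (924 - 18^2)/24 = 600/24 = 25, a_2 = floor((30 + 18)/25) = 1.
  m_3 = 25*1 - 18 = 7, d_3 = (924 - 7^2)/25 = 875/25 = 35, a_3 = floor((30 + 7)/35) = 1.
  m_4 = 35*1 - 7 = 28, d_4 = (924 - 28^2)/35 = 140/35 = 4, a_4 = floor((30 + 28)/4) = 14.
  m_5 = 4*14 - 28 = 28, d_5 = (924 - 28^2)/4 = 140/4 = 35, a_5 = floor((30 + 28)/35) = 1.
  m_6 = 35*1 - 28 = 7, d_6 = (924 - 7^2)/35 = 875/35 = 25, a_6 = floor((30 + 7)/25) = 1.
  m_7 = 25*1 - 7 = 18, d_7 = (924 - 18^2)/25 = 600/25 = 24, a_7 = floor((30 + 18)/24) = 2.
  m_8 = 24*2 - 18 = 30, d_8 = (924 - 30^2)/24 = 24/24 = 1, a_8 = floor((30 + 30)/1) = 60.
  m_9 = 1*60 - 30 = 30, d_9 = (924 - 30^2)/1 = 24/1 = 24: (m_9, d_9) = (m_1, d_1) = (30, 24), so from here the quotients repeat a_1, ..., a_8; the period length is 8.
Hence the expansion of sqrt(924) is a_0 = 30 followed by the repeating block 2, 1, 1, 14, 1, 1, 2, 60 (period 8).

[30; (2, 1, 1, 14, 1, 1, 2, 60)]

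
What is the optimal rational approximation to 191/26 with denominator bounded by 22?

147/20

Expand x = 191/26 as a continued fraction with the Euclidean algorithm:
  191 = 7*26 + 9, so a_0 = 7.
  26 = 2*9 + 8, so a_1 = 2.
  9 = 1*8 + 1, so a_2 = 1.
  8 = 8*1 + 0, so a_3 = 8.
so x = [7; 2, 1, 8].
Convergents (p_i = a_i*p_{i-1} + p_{i-2}, q_i = a_i*q_{i-1} + q_{i-2} with p_{-2}=0, p_{-1}=1, q_{-2}=1, q_{-1}=0), until the denominator exceeds 22:
  i=0: a_0=7, p_0 = 7*1 + 0 = 7, q_0 = 7*0 + 1 = 1.
  i=1: a_1=2, p_1 = 2*7 + 1 = 15, q_1 = 2*1 + 0 = 2.
  i=2: a_2=1, p_2 = 1*15 + 7 = 22, q_2 = 1*2 + 1 = 3.
  i=3: a_3=8, p_3 = 8*22 + 15 = 191, q_3 = 8*3 + 2 = 26.
q_3 = 26 > 22, so the last convergent with denominator <= 22 is p_2/q_2 = 22/3.
The closest fraction with denominator <= 22 is either p_2/q_2 or the intermediate fraction (k*p_2 + p_1)/(k*q_2 + q_1) with the largest k >= 1 whose denominator stays <= 22; these approach x as k grows, and every other convergent or intermediate fraction in range is farther away.
Largest k: floor((22 - q_1)/q_2) = floor((22 - 2)/3) = 6.
That gives (6*22 + 15)/(6*3 + 2) = 147/20.
Compare the errors: |x - 22/3| = |191*3 - 22*26|/(26*3) = 1/78, and |x - 147/20| = |191*20 - 147*26|/(26*20) = 2/520.
Cross-multiplying, 2*78 = 156 < 520 = 1*520, so 2/520 is smaller: the intermediate fraction 147/20 is closer to x than 22/3.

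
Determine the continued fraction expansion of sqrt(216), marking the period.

Write x_i = (sqrt(216) + m_i)/d_i with (m_0, d_0) = (0, 1). a_0 = floor(sqrt(216)) = 14, since 14^2 = 196 <= 216 < 225 = 15^2.
Iterate m_{i+1} = d_i*a_i - m_i, d_{i+1} = (216 - m_{i+1}^2)/d_i, a_{i+1} = floor((a_0 + m_{i+1})/d_{i+1}):
  m_1 = 1*14 - 0 = 14, d_1 = (216 - 14^2)/1 = 20/1 = 20, a_1 = floor((14 + 14)/20) = 1.
  m_2 = 20*1 - 14 = 6, d_2 = (216 - 6^2)/20 = 180/20 = 9, a_2 = floor((14 + 6)/9) = 2.
  m_3 = 9*2 - 6 = 12, d_3 = (216 - 12^2)/9 = 72/9 = 8, a_3 = floor((14 + 12)/8) = 3.
  m_4 = 8*3 - 12 = 12, d_4 = (216 - 12^2)/8 = 72/8 = 9, a_4 = floor((14 + 12)/9) = 2.
  m_5 = 9*2 - 12 = 6, d_5 = (216 - 6^2)/9 = 180/9 = 20, a_5 = floor((14 + 6)/20) = 1.
  m_6 = 20*1 - 6 = 14, d_6 = (216 - 14^2)/20 = 20/20 = 1, a_6 = floor((14 + 14)/1) = 28.
  m_7 = 1*28 - 14 = 14, d_7 = (216 - 14^2)/1 = 20/1 = 20: (m_7, d_7) = (m_1, d_1) = (14, 20), so from here the quotients repeat a_1, ..., a_6; the period length is 6.
Hence the expansion of sqrt(216) is a_0 = 14 followed by the repeating block 1, 2, 3, 2, 1, 28 (period 6).

[14; (1, 2, 3, 2, 1, 28)]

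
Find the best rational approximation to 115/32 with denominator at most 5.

Expand x = 115/32 as a continued fraction with the Euclidean algorithm:
  115 = 3*32 + 19, so a_0 = 3.
  32 = 1*19 + 13, so a_1 = 1.
  19 = 1*13 + 6, so a_2 = 1.
  13 = 2*6 + 1, so a_3 = 2.
  6 = 6*1 + 0, so a_4 = 6.
so x = [3; 1, 1, 2, 6].
Convergents (p_i = a_i*p_{i-1} + p_{i-2}, q_i = a_i*q_{i-1} + q_{i-2} with p_{-2}=0, p_{-1}=1, q_{-2}=1, q_{-1}=0), until the denominator exceeds 5:
  i=0: a_0=3, p_0 = 3*1 + 0 = 3, q_0 = 3*0 + 1 = 1.
  i=1: a_1=1, p_1 = 1*3 + 1 = 4, q_1 = 1*1 + 0 = 1.
  i=2: a_2=1, p_2 = 1*4 + 3 = 7, q_2 = 1*1 + 1 = 2.
  i=3: a_3=2, p_3 = 2*7 + 4 = 18, q_3 = 2*2 + 1 = 5.
  i=4: a_4=6, p_4 = 6*18 + 7 = 115, q_4 = 6*5 + 2 = 32.
q_4 = 32 > 5, so the last convergent with denominator <= 5 is p_3/q_3 = 18/5.
The closest fraction with denominator <= 5 is either p_3/q_3 or the intermediate fraction (k*p_3 + p_2)/(k*q_3 + q_2) with the largest k >= 1 whose denominator stays <= 5; these approach x as k grows, and every other convergent or intermediate fraction in range is farther away.
Largest k: floor((5 - q_2)/q_3) = floor((5 - 2)/5) = 0.
Since k = 0, no intermediate fraction beyond p_3/q_3 has denominator <= 5, so the convergent 18/5 is the closest (its error is |115*5 - 18*32|/(32*5) = 1/160).

18/5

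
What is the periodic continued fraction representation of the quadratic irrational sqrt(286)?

[16; (1, 10, 3, 3, 2, 3, 3, 10, 1, 32)]

Write x_i = (sqrt(286) + m_i)/d_i with (m_0, d_0) = (0, 1). a_0 = floor(sqrt(286)) = 16, since 16^2 = 256 <= 286 < 289 = 17^2.
Iterate m_{i+1} = d_i*a_i - m_i, d_{i+1} = (286 - m_{i+1}^2)/d_i, a_{i+1} = floor((a_0 + m_{i+1})/d_{i+1}):
  m_1 = 1*16 - 0 = 16, d_1 = (286 - 16^2)/1 = 30/1 = 30, a_1 = floor((16 + 16)/30) = 1.
  m_2 = 30*1 - 16 = 14, d_2 = (286 - 14^2)/30 = 90/30 = 3, a_2 = floor((16 + 14)/3) = 10.
  m_3 = 3*10 - 14 = 16, d_3 = (286 - 16^2)/3 = 30/3 = 10, a_3 = floor((16 + 16)/10) = 3.
  m_4 = 10*3 - 16 = 14, d_4 = (286 - 14^2)/10 = 90/10 = 9, a_4 = floor((16 + 14)/9) = 3.
  m_5 = 9*3 - 14 = 13, d_5 = (286 - 13^2)/9 = 117/9 = 13, a_5 = floor((16 + 13)/13) = 2.
  m_6 = 13*2 - 13 = 13, d_6 = (286 - 13^2)/13 = 117/13 = 9, a_6 = floor((16 + 13)/9) = 3.
  m_7 = 9*3 - 13 = 14, d_7 = (286 - 14^2)/9 = 90/9 = 10, a_7 = floor((16 + 14)/10) = 3.
  m_8 = 10*3 - 14 = 16, d_8 = (286 - 16^2)/10 = 30/10 = 3, a_8 = floor((16 + 16)/3) = 10.
  m_9 = 3*10 - 16 = 14, d_9 = (286 - 14^2)/3 = 90/3 = 30, a_9 = floor((16 + 14)/30) = 1.
  m_10 = 30*1 - 14 = 16, d_10 = (286 - 16^2)/30 = 30/30 = 1, a_10 = floor((16 + 16)/1) = 32.
  m_11 = 1*32 - 16 = 16, d_11 = (286 - 16^2)/1 = 30/1 = 30: (m_11, d_11) = (m_1, d_1) = (16, 30), so from here the quotients repeat a_1, ..., a_10; the period length is 10.
Hence the expansion of sqrt(286) is a_0 = 16 followed by the repeating block 1, 10, 3, 3, 2, 3, 3, 10, 1, 32 (period 10).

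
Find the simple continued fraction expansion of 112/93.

[1; 4, 1, 8, 2]

Run the Euclidean algorithm on 112 and 93; the successive quotients are the partial quotients a_0, a_1, ... (each step inverts the fractional part left over by the previous one):
  112 = 1*93 + 19, so a_0 = 1.
  93 = 4*19 + 17, so a_1 = 4.
  19 = 1*17 + 2, so a_2 = 1.
  17 = 8*2 + 1, so a_3 = 8.
  2 = 2*1 + 0, so a_4 = 2.
The remainder reaches 0 after 5 divisions, so the expansion has 5 partial quotients, read off in order.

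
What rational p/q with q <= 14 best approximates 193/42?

23/5

Expand x = 193/42 as a continued fraction with the Euclidean algorithm:
  193 = 4*42 + 25, so a_0 = 4.
  42 = 1*25 + 17, so a_1 = 1.
  25 = 1*17 + 8, so a_2 = 1.
  17 = 2*8 + 1, so a_3 = 2.
  8 = 8*1 + 0, so a_4 = 8.
so x = [4; 1, 1, 2, 8].
Convergents (p_i = a_i*p_{i-1} + p_{i-2}, q_i = a_i*q_{i-1} + q_{i-2} with p_{-2}=0, p_{-1}=1, q_{-2}=1, q_{-1}=0), until the denominator exceeds 14:
  i=0: a_0=4, p_0 = 4*1 + 0 = 4, q_0 = 4*0 + 1 = 1.
  i=1: a_1=1, p_1 = 1*4 + 1 = 5, q_1 = 1*1 + 0 = 1.
  i=2: a_2=1, p_2 = 1*5 + 4 = 9, q_2 = 1*1 + 1 = 2.
  i=3: a_3=2, p_3 = 2*9 + 5 = 23, q_3 = 2*2 + 1 = 5.
  i=4: a_4=8, p_4 = 8*23 + 9 = 193, q_4 = 8*5 + 2 = 42.
q_4 = 42 > 14, so the last convergent with denominator <= 14 is p_3/q_3 = 23/5.
The closest fraction with denominator <= 14 is either p_3/q_3 or the intermediate fraction (k*p_3 + p_2)/(k*q_3 + q_2) with the largest k >= 1 whose denominator stays <= 14; these approach x as k grows, and every other convergent or intermediate fraction in range is farther away.
Largest k: floor((14 - q_2)/q_3) = floor((14 - 2)/5) = 2.
That gives (2*23 + 9)/(2*5 + 2) = 55/12.
Compare the errors: |x - 23/5| = |193*5 - 23*42|/(42*5) = 1/210, and |x - 55/12| = |193*12 - 55*42|/(42*12) = 6/504.
Cross-multiplying, 1*504 = 504 < 1260 = 6*210, so 1/210 is smaller: the convergent 23/5 is closer to x than 55/12.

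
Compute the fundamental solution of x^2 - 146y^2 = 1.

First expand sqrt(146) as a continued fraction. With x_i = (sqrt(146) + m_i)/d_i and (m_0, d_0) = (0, 1): a_0 = floor(sqrt(146)) = 12, since 12^2 = 144 <= 146 < 169 = 13^2.
Iterate m_{i+1} = d_i*a_i - m_i, d_{i+1} = (146 - m_{i+1}^2)/d_i, a_{i+1} = floor((a_0 + m_{i+1})/d_{i+1}):
  m_1 = 1*12 - 0 = 12, d_1 = (146 - 12^2)/1 = 2/1 = 2, a_1 = floor((12 + 12)/2) = 12.
  m_2 = 2*12 - 12 = 12, d_2 = (146 - 12^2)/2 = 2/2 = 1, a_2 = floor((12 + 12)/1) = 24.
  m_3 = 1*24 - 12 = 12, d_3 = (146 - 12^2)/1 = 2/1 = 2: (m_3, d_3) = (m_1, d_1) = (12, 2), so from here the quotients repeat a_1, a_2; the period length is 2.
So sqrt(146) = [12; (12, 24)] with period length k = 2.
k is even, so the fundamental solution of x^2 - 146y^2 = 1 is (p_{k-1}, q_{k-1}) = (p_1, q_1); compute convergents through index 1.
Convergents (p_i = a_i*p_{i-1} + p_{i-2}, q_i = a_i*q_{i-1} + q_{i-2} with p_{-2}=0, p_{-1}=1, q_{-2}=1, q_{-1}=0):
  i=0: a_0=12, p_0 = 12*1 + 0 = 12, q_0 = 12*0 + 1 = 1.
  i=1: a_1=12, p_1 = 12*12 + 1 = 145, q_1 = 12*1 + 0 = 12.
Check: 145^2 - 146*12^2 = 21025 - 21024 = 1, so (x, y) = (145, 12) solves the equation, and by the theorem it is the least positive solution.

(x, y) = (145, 12)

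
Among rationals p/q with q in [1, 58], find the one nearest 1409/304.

Expand x = 1409/304 as a continued fraction with the Euclidean algorithm:
  1409 = 4*304 + 193, so a_0 = 4.
  304 = 1*193 + 111, so a_1 = 1.
  193 = 1*111 + 82, so a_2 = 1.
  111 = 1*82 + 29, so a_3 = 1.
  82 = 2*29 + 24, so a_4 = 2.
  29 = 1*24 + 5, so a_5 = 1.
  24 = 4*5 + 4, so a_6 = 4.
  5 = 1*4 + 1, so a_7 = 1.
  4 = 4*1 + 0, so a_8 = 4.
so x = [4; 1, 1, 1, 2, 1, 4, 1, 4].
Convergents (p_i = a_i*p_{i-1} + p_{i-2}, q_i = a_i*q_{i-1} + q_{i-2} with p_{-2}=0, p_{-1}=1, q_{-2}=1, q_{-1}=0), until the denominator exceeds 58:
  i=0: a_0=4, p_0 = 4*1 + 0 = 4, q_0 = 4*0 + 1 = 1.
  i=1: a_1=1, p_1 = 1*4 + 1 = 5, q_1 = 1*1 + 0 = 1.
  i=2: a_2=1, p_2 = 1*5 + 4 = 9, q_2 = 1*1 + 1 = 2.
  i=3: a_3=1, p_3 = 1*9 + 5 = 14, q_3 = 1*2 + 1 = 3.
  i=4: a_4=2, p_4 = 2*14 + 9 = 37, q_4 = 2*3 + 2 = 8.
  i=5: a_5=1, p_5 = 1*37 + 14 = 51, q_5 = 1*8 + 3 = 11.
  i=6: a_6=4, p_6 = 4*51 + 37 = 241, q_6 = 4*11 + 8 = 52.
  i=7: a_7=1, p_7 = 1*241 + 51 = 292, q_7 = 1*52 + 11 = 63.
q_7 = 63 > 58, so the last convergent with denominator <= 58 is p_6/q_6 = 241/52.
The closest fraction with denominator <= 58 is either p_6/q_6 or the intermediate fraction (k*p_6 + p_5)/(k*q_6 + q_5) with the largest k >= 1 whose denominator stays <= 58; these approach x as k grows, and every other convergent or intermediate fraction in range is farther away.
Largest k: floor((58 - q_5)/q_6) = floor((58 - 11)/52) = 0.
Since k = 0, no intermediate fraction beyond p_6/q_6 has denominator <= 58, so the convergent 241/52 is the closest (its error is |1409*52 - 241*304|/(304*52) = 4/15808).

241/52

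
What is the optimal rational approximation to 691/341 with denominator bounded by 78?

77/38

Expand x = 691/341 as a continued fraction with the Euclidean algorithm:
  691 = 2*341 + 9, so a_0 = 2.
  341 = 37*9 + 8, so a_1 = 37.
  9 = 1*8 + 1, so a_2 = 1.
  8 = 8*1 + 0, so a_3 = 8.
so x = [2; 37, 1, 8].
Convergents (p_i = a_i*p_{i-1} + p_{i-2}, q_i = a_i*q_{i-1} + q_{i-2} with p_{-2}=0, p_{-1}=1, q_{-2}=1, q_{-1}=0), until the denominator exceeds 78:
  i=0: a_0=2, p_0 = 2*1 + 0 = 2, q_0 = 2*0 + 1 = 1.
  i=1: a_1=37, p_1 = 37*2 + 1 = 75, q_1 = 37*1 + 0 = 37.
  i=2: a_2=1, p_2 = 1*75 + 2 = 77, q_2 = 1*37 + 1 = 38.
  i=3: a_3=8, p_3 = 8*77 + 75 = 691, q_3 = 8*38 + 37 = 341.
q_3 = 341 > 78, so the last convergent with denominator <= 78 is p_2/q_2 = 77/38.
The closest fraction with denominator <= 78 is either p_2/q_2 or the intermediate fraction (k*p_2 + p_1)/(k*q_2 + q_1) with the largest k >= 1 whose denominator stays <= 78; these approach x as k grows, and every other convergent or intermediate fraction in range is farther away.
Largest k: floor((78 - q_1)/q_2) = floor((78 - 37)/38) = 1.
That gives (1*77 + 75)/(1*38 + 37) = 152/75.
Compare the errors: |x - 77/38| = |691*38 - 77*341|/(341*38) = 1/12958, and |x - 152/75| = |691*75 - 152*341|/(341*75) = 7/25575.
Cross-multiplying, 1*25575 = 25575 < 90706 = 7*12958, so 1/12958 is smaller: the convergent 77/38 is closer to x than 152/75.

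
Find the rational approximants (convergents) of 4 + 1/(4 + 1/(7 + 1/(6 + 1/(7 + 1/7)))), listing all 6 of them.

Using the convergent recurrence p_i = a_i*p_{i-1} + p_{i-2}, q_i = a_i*q_{i-1} + q_{i-2} with p_{-2}=0, p_{-1}=1, q_{-2}=1, q_{-1}=0:
  i=0: a_0=4, p_0 = 4*1 + 0 = 4, q_0 = 4*0 + 1 = 1.
  i=1: a_1=4, p_1 = 4*4 + 1 = 17, q_1 = 4*1 + 0 = 4.
  i=2: a_2=7, p_2 = 7*17 + 4 = 123, q_2 = 7*4 + 1 = 29.
  i=3: a_3=6, p_3 = 6*123 + 17 = 755, q_3 = 6*29 + 4 = 178.
  i=4: a_4=7, p_4 = 7*755 + 123 = 5408, q_4 = 7*178 + 29 = 1275.
  i=5: a_5=7, p_5 = 7*5408 + 755 = 38611, q_5 = 7*1275 + 178 = 9103.

4/1, 17/4, 123/29, 755/178, 5408/1275, 38611/9103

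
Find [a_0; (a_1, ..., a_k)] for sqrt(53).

[7; (3, 1, 1, 3, 14)]

Write x_i = (sqrt(53) + m_i)/d_i with (m_0, d_0) = (0, 1). a_0 = floor(sqrt(53)) = 7, since 7^2 = 49 <= 53 < 64 = 8^2.
Iterate m_{i+1} = d_i*a_i - m_i, d_{i+1} = (53 - m_{i+1}^2)/d_i, a_{i+1} = floor((a_0 + m_{i+1})/d_{i+1}):
  m_1 = 1*7 - 0 = 7, d_1 = (53 - 7^2)/1 = 4/1 = 4, a_1 = floor((7 + 7)/4) = 3.
  m_2 = 4*3 - 7 = 5, d_2 = (53 - 5^2)/4 = 28/4 = 7, a_2 = floor((7 + 5)/7) = 1.
  m_3 = 7*1 - 5 = 2, d_3 = (53 - 2^2)/7 = 49/7 = 7, a_3 = floor((7 + 2)/7) = 1.
  m_4 = 7*1 - 2 = 5, d_4 = (53 - 5^2)/7 = 28/7 = 4, a_4 = floor((7 + 5)/4) = 3.
  m_5 = 4*3 - 5 = 7, d_5 = (53 - 7^2)/4 = 4/4 = 1, a_5 = floor((7 + 7)/1) = 14.
  m_6 = 1*14 - 7 = 7, d_6 = (53 - 7^2)/1 = 4/1 = 4: (m_6, d_6) = (m_1, d_1) = (7, 4), so from here the quotients repeat a_1, ..., a_5; the period length is 5.
Hence the expansion of sqrt(53) is a_0 = 7 followed by the repeating block 3, 1, 1, 3, 14 (period 5).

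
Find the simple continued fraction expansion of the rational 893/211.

[4; 4, 3, 3, 1, 3]

Run the Euclidean algorithm on 893 and 211; the successive quotients are the partial quotients a_0, a_1, ... (each step inverts the fractional part left over by the previous one):
  893 = 4*211 + 49, so a_0 = 4.
  211 = 4*49 + 15, so a_1 = 4.
  49 = 3*15 + 4, so a_2 = 3.
  15 = 3*4 + 3, so a_3 = 3.
  4 = 1*3 + 1, so a_4 = 1.
  3 = 3*1 + 0, so a_5 = 3.
The remainder reaches 0 after 6 divisions, so the expansion has 6 partial quotients, read off in order.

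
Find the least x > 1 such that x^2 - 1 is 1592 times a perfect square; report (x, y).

(x, y) = (399, 10)

First expand sqrt(1592) as a continued fraction. With x_i = (sqrt(1592) + m_i)/d_i and (m_0, d_0) = (0, 1): a_0 = floor(sqrt(1592)) = 39, since 39^2 = 1521 <= 1592 < 1600 = 40^2.
Iterate m_{i+1} = d_i*a_i - m_i, d_{i+1} = (1592 - m_{i+1}^2)/d_i, a_{i+1} = floor((a_0 + m_{i+1})/d_{i+1}):
  m_1 = 1*39 - 0 = 39, d_1 = (1592 - 39^2)/1 = 71/1 = 71, a_1 = floor((39 + 39)/71) = 1.
  m_2 = 71*1 - 39 = 32, d_2 = (1592 - 32^2)/71 = 568/71 = 8, a_2 = floor((39 + 32)/8) = 8.
  m_3 = 8*8 - 32 = 32, d_3 = (1592 - 32^2)/8 = 568/8 = 71, a_3 = floor((39 + 32)/71) = 1.
  m_4 = 71*1 - 32 = 39, d_4 = (1592 - 39^2)/71 = 71/71 = 1, a_4 = floor((39 + 39)/1) = 78.
  m_5 = 1*78 - 39 = 39, d_5 = (1592 - 39^2)/1 = 71/1 = 71: (m_5, d_5) = (m_1, d_1) = (39, 71), so from here the quotients repeat a_1, ..., a_4; the period length is 4.
So sqrt(1592) = [39; (1, 8, 1, 78)] with period length k = 4.
k is even, so the fundamental solution of x^2 - 1592y^2 = 1 is (p_{k-1}, q_{k-1}) = (p_3, q_3); compute convergents through index 3.
Convergents (p_i = a_i*p_{i-1} + p_{i-2}, q_i = a_i*q_{i-1} + q_{i-2} with p_{-2}=0, p_{-1}=1, q_{-2}=1, q_{-1}=0):
  i=0: a_0=39, p_0 = 39*1 + 0 = 39, q_0 = 39*0 + 1 = 1.
  i=1: a_1=1, p_1 = 1*39 + 1 = 40, q_1 = 1*1 + 0 = 1.
  i=2: a_2=8, p_2 = 8*40 + 39 = 359, q_2 = 8*1 + 1 = 9.
  i=3: a_3=1, p_3 = 1*359 + 40 = 399, q_3 = 1*9 + 1 = 10.
Check: 399^2 - 1592*10^2 = 159201 - 159200 = 1, so (x, y) = (399, 10) solves the equation, and by the theorem it is the least positive solution.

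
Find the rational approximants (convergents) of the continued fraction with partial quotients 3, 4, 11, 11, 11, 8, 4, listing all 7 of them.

3/1, 13/4, 146/45, 1619/499, 17955/5534, 145259/44771, 598991/184618

Using the convergent recurrence p_i = a_i*p_{i-1} + p_{i-2}, q_i = a_i*q_{i-1} + q_{i-2} with p_{-2}=0, p_{-1}=1, q_{-2}=1, q_{-1}=0:
  i=0: a_0=3, p_0 = 3*1 + 0 = 3, q_0 = 3*0 + 1 = 1.
  i=1: a_1=4, p_1 = 4*3 + 1 = 13, q_1 = 4*1 + 0 = 4.
  i=2: a_2=11, p_2 = 11*13 + 3 = 146, q_2 = 11*4 + 1 = 45.
  i=3: a_3=11, p_3 = 11*146 + 13 = 1619, q_3 = 11*45 + 4 = 499.
  i=4: a_4=11, p_4 = 11*1619 + 146 = 17955, q_4 = 11*499 + 45 = 5534.
  i=5: a_5=8, p_5 = 8*17955 + 1619 = 145259, q_5 = 8*5534 + 499 = 44771.
  i=6: a_6=4, p_6 = 4*145259 + 17955 = 598991, q_6 = 4*44771 + 5534 = 184618.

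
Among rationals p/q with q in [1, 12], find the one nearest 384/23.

167/10

Expand x = 384/23 as a continued fraction with the Euclidean algorithm:
  384 = 16*23 + 16, so a_0 = 16.
  23 = 1*16 + 7, so a_1 = 1.
  16 = 2*7 + 2, so a_2 = 2.
  7 = 3*2 + 1, so a_3 = 3.
  2 = 2*1 + 0, so a_4 = 2.
so x = [16; 1, 2, 3, 2].
Convergents (p_i = a_i*p_{i-1} + p_{i-2}, q_i = a_i*q_{i-1} + q_{i-2} with p_{-2}=0, p_{-1}=1, q_{-2}=1, q_{-1}=0), until the denominator exceeds 12:
  i=0: a_0=16, p_0 = 16*1 + 0 = 16, q_0 = 16*0 + 1 = 1.
  i=1: a_1=1, p_1 = 1*16 + 1 = 17, q_1 = 1*1 + 0 = 1.
  i=2: a_2=2, p_2 = 2*17 + 16 = 50, q_2 = 2*1 + 1 = 3.
  i=3: a_3=3, p_3 = 3*50 + 17 = 167, q_3 = 3*3 + 1 = 10.
  i=4: a_4=2, p_4 = 2*167 + 50 = 384, q_4 = 2*10 + 3 = 23.
q_4 = 23 > 12, so the last convergent with denominator <= 12 is p_3/q_3 = 167/10.
The closest fraction with denominator <= 12 is either p_3/q_3 or the intermediate fraction (k*p_3 + p_2)/(k*q_3 + q_2) with the largest k >= 1 whose denominator stays <= 12; these approach x as k grows, and every other convergent or intermediate fraction in range is farther away.
Largest k: floor((12 - q_2)/q_3) = floor((12 - 3)/10) = 0.
Since k = 0, no intermediate fraction beyond p_3/q_3 has denominator <= 12, so the convergent 167/10 is the closest (its error is |384*10 - 167*23|/(23*10) = 1/230).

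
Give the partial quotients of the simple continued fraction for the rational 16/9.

Run the Euclidean algorithm on 16 and 9; the successive quotients are the partial quotients a_0, a_1, ... (each step inverts the fractional part left over by the previous one):
  16 = 1*9 + 7, so a_0 = 1.
  9 = 1*7 + 2, so a_1 = 1.
  7 = 3*2 + 1, so a_2 = 3.
  2 = 2*1 + 0, so a_3 = 2.
The remainder reaches 0 after 4 divisions, so the expansion has 4 partial quotients, read off in order.

[1; 1, 3, 2]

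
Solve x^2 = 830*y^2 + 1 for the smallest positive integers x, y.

First expand sqrt(830) as a continued fraction. With x_i = (sqrt(830) + m_i)/d_i and (m_0, d_0) = (0, 1): a_0 = floor(sqrt(830)) = 28, since 28^2 = 784 <= 830 < 841 = 29^2.
Iterate m_{i+1} = d_i*a_i - m_i, d_{i+1} = (830 - m_{i+1}^2)/d_i, a_{i+1} = floor((a_0 + m_{i+1})/d_{i+1}):
  m_1 = 1*28 - 0 = 28, d_1 = (830 - 28^2)/1 = 46/1 = 46, a_1 = floor((28 + 28)/46) = 1.
  m_2 = 46*1 - 28 = 18, d_2 = (830 - 18^2)/46 = 506/46 = 11, a_2 = floor((28 + 18)/11) = 4.
  m_3 = 11*4 - 18 = 26, d_3 = (830 - 26^2)/11 = 154/11 = 14, a_3 = floor((28 + 26)/14) = 3.
  m_4 = 14*3 - 26 = 16, d_4 = (830 - 16^2)/14 = 574/14 = 41, a_4 = floor((28 + 16)/41) = 1.
  m_5 = 41*1 - 16 = 25, d_5 = (830 - 25^2)/41 = 205/41 = 5, a_5 = floor((28 + 25)/5) = 10.
  m_6 = 5*10 - 25 = 25, d_6 = (830 - 25^2)/5 = 205/5 = 41, a_6 = floor((28 + 25)/41) = 1.
  m_7 = 41*1 - 25 = 16, d_7 = (830 - 16^2)/41 = 574/41 = 14, a_7 = floor((28 + 16)/14) = 3.
  m_8 = 14*3 - 16 = 26, d_8 = (830 - 26^2)/14 = 154/14 = 11, a_8 = floor((28 + 26)/11) = 4.
  m_9 = 11*4 - 26 = 18, d_9 = (830 - 18^2)/11 = 506/11 = 46, a_9 = floor((28 + 18)/46) = 1.
  m_10 = 46*1 - 18 = 28, d_10 = (830 - 28^2)/46 = 46/46 = 1, a_10 = floor((28 + 28)/1) = 56.
  m_11 = 1*56 - 28 = 28, d_11 = (830 - 28^2)/1 = 46/1 = 46: (m_11, d_11) = (m_1, d_1) = (28, 46), so from here the quotients repeat a_1, ..., a_10; the period length is 10.
So sqrt(830) = [28; (1, 4, 3, 1, 10, 1, 3, 4, 1, 56)] with period length k = 10.
k is even, so the fundamental solution of x^2 - 830y^2 = 1 is (p_{k-1}, q_{k-1}) = (p_9, q_9); compute convergents through index 9.
Convergents (p_i = a_i*p_{i-1} + p_{i-2}, q_i = a_i*q_{i-1} + q_{i-2} with p_{-2}=0, p_{-1}=1, q_{-2}=1, q_{-1}=0):
  i=0: a_0=28, p_0 = 28*1 + 0 = 28, q_0 = 28*0 + 1 = 1.
  i=1: a_1=1, p_1 = 1*28 + 1 = 29, q_1 = 1*1 + 0 = 1.
  i=2: a_2=4, p_2 = 4*29 + 28 = 144, q_2 = 4*1 + 1 = 5.
  i=3: a_3=3, p_3 = 3*144 + 29 = 461, q_3 = 3*5 + 1 = 16.
  i=4: a_4=1, p_4 = 1*461 + 144 = 605, q_4 = 1*16 + 5 = 21.
  i=5: a_5=10, p_5 = 10*605 + 461 = 6511, q_5 = 10*21 + 16 = 226.
  i=6: a_6=1, p_6 = 1*6511 + 605 = 7116, q_6 = 1*226 + 21 = 247.
  i=7: a_7=3, p_7 = 3*7116 + 6511 = 27859, q_7 = 3*247 + 226 = 967.
  i=8: a_8=4, p_8 = 4*27859 + 7116 = 118552, q_8 = 4*967 + 247 = 4115.
  i=9: a_9=1, p_9 = 1*118552 + 27859 = 146411, q_9 = 1*4115 + 967 = 5082.
Check: 146411^2 - 830*5082^2 = 21436180921 - 21436180920 = 1, so (x, y) = (146411, 5082) solves the equation, and by the theorem it is the least positive solution.

(x, y) = (146411, 5082)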